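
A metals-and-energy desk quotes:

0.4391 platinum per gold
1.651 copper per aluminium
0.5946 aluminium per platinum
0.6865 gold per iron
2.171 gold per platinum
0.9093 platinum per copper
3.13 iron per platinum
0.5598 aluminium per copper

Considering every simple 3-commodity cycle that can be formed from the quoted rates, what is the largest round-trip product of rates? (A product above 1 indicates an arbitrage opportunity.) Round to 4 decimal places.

gold→platinum→iron→gold: 0.4391 × 3.13 × 0.6865 = 0.94351
platinum→aluminium→copper→platinum: 0.5946 × 1.651 × 0.9093 = 0.89265
Maximum is gold→platinum→iron→gold at 0.9435; no arbitrage — every cycle loses value.

0.9435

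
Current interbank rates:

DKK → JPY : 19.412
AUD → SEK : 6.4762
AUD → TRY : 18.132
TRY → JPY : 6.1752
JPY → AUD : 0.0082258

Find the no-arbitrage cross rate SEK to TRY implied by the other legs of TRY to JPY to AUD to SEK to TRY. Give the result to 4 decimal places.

3.0398

Known legs of the cycle: 6.1752 × 0.0082258 × 6.4762 = 0.328964797188192
For no arbitrage the full-cycle product must be 1, so the missing rate is 1 / 0.328964797188192 ≈ 3.039839.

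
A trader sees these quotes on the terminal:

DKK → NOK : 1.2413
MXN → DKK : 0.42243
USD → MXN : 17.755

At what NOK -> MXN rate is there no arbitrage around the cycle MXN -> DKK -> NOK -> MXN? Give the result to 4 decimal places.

1.9071

Known legs of the cycle: 0.42243 × 1.2413 = 0.524362359
For no arbitrage the full-cycle product must be 1, so the missing rate is 1 / 0.524362359 ≈ 1.907078.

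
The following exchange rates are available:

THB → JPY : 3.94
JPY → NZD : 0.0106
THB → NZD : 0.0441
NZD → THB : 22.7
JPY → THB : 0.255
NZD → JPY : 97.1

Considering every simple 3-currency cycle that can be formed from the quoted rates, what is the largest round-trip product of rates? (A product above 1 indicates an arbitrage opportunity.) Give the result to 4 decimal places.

THB→NZD→JPY→THB: 0.0441 × 97.1 × 0.255 = 1.09194
THB→JPY→NZD→THB: 3.94 × 0.0106 × 22.7 = 0.94804
Maximum is THB→NZD→JPY→THB at 1.0919; arbitrage exists.

1.0919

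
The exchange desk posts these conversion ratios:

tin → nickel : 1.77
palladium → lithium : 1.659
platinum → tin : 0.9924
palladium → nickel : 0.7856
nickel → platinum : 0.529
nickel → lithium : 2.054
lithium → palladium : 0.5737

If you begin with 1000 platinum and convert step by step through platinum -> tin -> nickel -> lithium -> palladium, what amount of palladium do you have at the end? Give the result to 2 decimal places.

2069.88

1000 platinum × 0.9924 = 992.4 tin
992.4 tin × 1.77 = 1756.548 nickel
1756.548 nickel × 2.054 = 3607.949592 lithium
3607.949592 lithium × 0.5737 = 2069.8806809304 palladium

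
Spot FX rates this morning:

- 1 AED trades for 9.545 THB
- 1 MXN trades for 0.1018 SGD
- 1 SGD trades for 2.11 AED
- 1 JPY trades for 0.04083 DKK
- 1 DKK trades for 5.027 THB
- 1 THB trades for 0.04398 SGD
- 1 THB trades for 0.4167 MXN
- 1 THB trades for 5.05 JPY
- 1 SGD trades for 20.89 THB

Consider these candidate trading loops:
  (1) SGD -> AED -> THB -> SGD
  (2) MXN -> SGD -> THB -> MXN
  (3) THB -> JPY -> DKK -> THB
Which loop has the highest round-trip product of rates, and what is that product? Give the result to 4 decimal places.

(1) 2.11 × 9.545 × 0.04398 = 0.88576
(2) 0.1018 × 20.89 × 0.4167 = 0.88616
(3) 5.05 × 0.04083 × 5.027 = 1.03652
Highest is cycle (3) at 1.0365 (>1, arbitrage).

1.0365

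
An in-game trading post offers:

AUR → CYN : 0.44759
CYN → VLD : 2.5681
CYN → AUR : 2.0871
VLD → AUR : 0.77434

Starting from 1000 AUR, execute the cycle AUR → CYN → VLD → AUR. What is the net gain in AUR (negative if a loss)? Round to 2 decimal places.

-109.93

1000 AUR × 0.44759 = 447.59 CYN
447.59 CYN × 2.5681 = 1149.455879 VLD
1149.455879 VLD × 0.77434 = 890.06966534486 AUR
Net change: 890.06966534486 − 1000 = -109.93033465514 AUR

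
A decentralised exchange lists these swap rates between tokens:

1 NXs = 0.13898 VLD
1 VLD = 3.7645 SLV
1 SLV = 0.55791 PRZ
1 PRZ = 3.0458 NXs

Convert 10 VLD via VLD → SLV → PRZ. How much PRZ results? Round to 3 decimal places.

10 VLD × 3.7645 = 37.645 SLV
37.645 SLV × 0.55791 = 21.00252195 PRZ

21.003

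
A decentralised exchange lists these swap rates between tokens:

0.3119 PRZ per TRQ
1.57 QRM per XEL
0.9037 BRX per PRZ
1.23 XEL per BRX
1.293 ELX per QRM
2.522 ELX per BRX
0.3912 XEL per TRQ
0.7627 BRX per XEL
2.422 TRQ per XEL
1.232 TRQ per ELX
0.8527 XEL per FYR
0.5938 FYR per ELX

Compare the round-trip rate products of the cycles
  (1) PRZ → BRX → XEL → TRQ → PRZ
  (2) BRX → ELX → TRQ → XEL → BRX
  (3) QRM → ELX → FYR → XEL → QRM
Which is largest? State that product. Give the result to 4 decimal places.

(1) 0.9037 × 1.23 × 2.422 × 0.3119 = 0.83969
(2) 2.522 × 1.232 × 0.3912 × 0.7627 = 0.92706
(3) 1.293 × 0.5938 × 0.8527 × 1.57 = 1.02786
Highest is cycle (3) at 1.0279 (>1, arbitrage).

1.0279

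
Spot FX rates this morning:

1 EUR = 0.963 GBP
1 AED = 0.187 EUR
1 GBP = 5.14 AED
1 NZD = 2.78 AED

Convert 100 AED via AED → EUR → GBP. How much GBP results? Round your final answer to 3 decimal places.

100 AED × 0.187 = 18.7 EUR
18.7 EUR × 0.963 = 18.0081 GBP

18.008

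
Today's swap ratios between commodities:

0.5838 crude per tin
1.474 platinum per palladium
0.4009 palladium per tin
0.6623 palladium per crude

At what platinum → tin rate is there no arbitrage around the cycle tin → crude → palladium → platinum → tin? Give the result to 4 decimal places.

1.7546

Known legs of the cycle: 0.5838 × 0.6623 × 1.474 = 0.56992319076
For no arbitrage the full-cycle product must be 1, so the missing rate is 1 / 0.56992319076 ≈ 1.754622.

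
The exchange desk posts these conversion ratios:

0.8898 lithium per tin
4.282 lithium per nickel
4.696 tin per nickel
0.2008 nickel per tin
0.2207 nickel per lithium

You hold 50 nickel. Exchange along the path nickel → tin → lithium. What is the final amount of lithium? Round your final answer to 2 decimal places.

208.93

50 nickel × 4.696 = 234.8 tin
234.8 tin × 0.8898 = 208.92504 lithium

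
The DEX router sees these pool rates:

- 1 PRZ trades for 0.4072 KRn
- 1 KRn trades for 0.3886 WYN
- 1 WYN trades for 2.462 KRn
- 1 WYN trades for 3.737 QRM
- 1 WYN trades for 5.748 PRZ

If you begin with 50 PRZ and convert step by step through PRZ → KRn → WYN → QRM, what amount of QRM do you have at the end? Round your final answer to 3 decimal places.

50 PRZ × 0.4072 = 20.36 KRn
20.36 KRn × 0.3886 = 7.911896 WYN
7.911896 WYN × 3.737 = 29.566755352 QRM

29.567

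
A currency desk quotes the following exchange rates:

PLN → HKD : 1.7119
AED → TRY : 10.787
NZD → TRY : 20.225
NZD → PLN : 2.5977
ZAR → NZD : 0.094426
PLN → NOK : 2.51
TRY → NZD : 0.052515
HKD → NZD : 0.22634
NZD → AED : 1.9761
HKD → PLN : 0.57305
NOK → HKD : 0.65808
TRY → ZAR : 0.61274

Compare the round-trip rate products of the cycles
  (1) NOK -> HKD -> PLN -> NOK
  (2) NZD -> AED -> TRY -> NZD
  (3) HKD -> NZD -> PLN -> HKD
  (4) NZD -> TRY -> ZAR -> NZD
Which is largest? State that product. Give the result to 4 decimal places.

(1) 0.65808 × 0.57305 × 2.51 = 0.94655
(2) 1.9761 × 10.787 × 0.052515 = 1.11942
(3) 0.22634 × 2.5977 × 1.7119 = 1.00653
(4) 20.225 × 0.61274 × 0.094426 = 1.17019
Highest is cycle (4) at 1.1702 (>1, arbitrage).

1.1702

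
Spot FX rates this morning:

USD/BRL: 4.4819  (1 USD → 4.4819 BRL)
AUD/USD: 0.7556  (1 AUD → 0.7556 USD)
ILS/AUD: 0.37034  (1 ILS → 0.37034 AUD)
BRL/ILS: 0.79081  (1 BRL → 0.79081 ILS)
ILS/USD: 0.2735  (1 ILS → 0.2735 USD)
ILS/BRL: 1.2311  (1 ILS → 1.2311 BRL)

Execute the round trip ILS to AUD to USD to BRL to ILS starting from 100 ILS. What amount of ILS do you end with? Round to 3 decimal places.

99.181

100 ILS × 0.37034 = 37.034 AUD
37.034 AUD × 0.7556 = 27.9828904 USD
27.9828904 USD × 4.4819 = 125.41651648376 BRL
125.41651648376 BRL × 0.79081 = 99.1806354005222456 ILS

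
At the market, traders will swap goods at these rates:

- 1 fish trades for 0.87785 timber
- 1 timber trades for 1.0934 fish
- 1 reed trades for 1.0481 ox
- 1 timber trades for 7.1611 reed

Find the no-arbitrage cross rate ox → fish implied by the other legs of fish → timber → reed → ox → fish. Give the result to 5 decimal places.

0.15177

Known legs of the cycle: 0.87785 × 7.1611 × 1.0481 = 6.5887461106435
For no arbitrage the full-cycle product must be 1, so the missing rate is 1 / 6.5887461106435 ≈ 0.1517739.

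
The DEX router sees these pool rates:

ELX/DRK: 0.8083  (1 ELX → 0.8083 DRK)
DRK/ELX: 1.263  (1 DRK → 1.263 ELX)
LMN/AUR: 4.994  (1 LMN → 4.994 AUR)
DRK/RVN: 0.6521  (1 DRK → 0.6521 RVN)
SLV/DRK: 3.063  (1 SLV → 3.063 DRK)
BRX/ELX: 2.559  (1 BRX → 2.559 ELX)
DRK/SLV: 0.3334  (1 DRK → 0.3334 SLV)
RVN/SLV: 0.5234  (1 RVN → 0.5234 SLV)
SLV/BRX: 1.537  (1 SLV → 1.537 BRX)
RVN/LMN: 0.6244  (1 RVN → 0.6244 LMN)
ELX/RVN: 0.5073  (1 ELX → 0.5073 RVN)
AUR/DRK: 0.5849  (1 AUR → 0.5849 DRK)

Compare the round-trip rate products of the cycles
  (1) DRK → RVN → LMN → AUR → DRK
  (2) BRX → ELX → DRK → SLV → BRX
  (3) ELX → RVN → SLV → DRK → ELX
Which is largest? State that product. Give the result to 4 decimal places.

(1) 0.6521 × 0.6244 × 4.994 × 0.5849 = 1.18934
(2) 2.559 × 0.8083 × 0.3334 × 1.537 = 1.05994
(3) 0.5073 × 0.5234 × 3.063 × 1.263 = 1.02719
Highest is cycle (1) at 1.1893 (>1, arbitrage).

1.1893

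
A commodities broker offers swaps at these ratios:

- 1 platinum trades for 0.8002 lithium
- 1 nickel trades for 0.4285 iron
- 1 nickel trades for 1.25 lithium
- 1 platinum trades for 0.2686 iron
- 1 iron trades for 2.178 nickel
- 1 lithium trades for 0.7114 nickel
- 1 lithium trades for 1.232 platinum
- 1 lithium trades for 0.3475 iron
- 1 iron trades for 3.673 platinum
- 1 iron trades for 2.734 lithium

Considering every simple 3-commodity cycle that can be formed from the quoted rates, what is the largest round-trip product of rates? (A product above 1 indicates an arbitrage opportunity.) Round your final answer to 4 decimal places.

1.0213

lithium→iron→platinum→lithium: 0.3475 × 3.673 × 0.8002 = 1.02135
nickel→lithium→iron→nickel: 1.25 × 0.3475 × 2.178 = 0.94607
lithium→platinum→iron→lithium: 1.232 × 0.2686 × 2.734 = 0.90472
nickel→iron→lithium→nickel: 0.4285 × 2.734 × 0.7114 = 0.83342
Maximum is lithium→iron→platinum→lithium at 1.0213; arbitrage exists.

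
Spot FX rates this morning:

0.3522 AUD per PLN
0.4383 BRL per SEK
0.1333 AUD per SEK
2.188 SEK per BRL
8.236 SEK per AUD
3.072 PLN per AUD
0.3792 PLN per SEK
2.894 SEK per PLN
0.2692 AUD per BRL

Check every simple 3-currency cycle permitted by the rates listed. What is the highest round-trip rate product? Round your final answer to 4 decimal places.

AUD→PLN→SEK→AUD: 3.072 × 2.894 × 0.1333 = 1.18509
AUD→SEK→PLN→AUD: 8.236 × 0.3792 × 0.3522 = 1.09995
AUD→SEK→BRL→AUD: 8.236 × 0.4383 × 0.2692 = 0.97177
Maximum is AUD→PLN→SEK→AUD at 1.1851; arbitrage exists.

1.1851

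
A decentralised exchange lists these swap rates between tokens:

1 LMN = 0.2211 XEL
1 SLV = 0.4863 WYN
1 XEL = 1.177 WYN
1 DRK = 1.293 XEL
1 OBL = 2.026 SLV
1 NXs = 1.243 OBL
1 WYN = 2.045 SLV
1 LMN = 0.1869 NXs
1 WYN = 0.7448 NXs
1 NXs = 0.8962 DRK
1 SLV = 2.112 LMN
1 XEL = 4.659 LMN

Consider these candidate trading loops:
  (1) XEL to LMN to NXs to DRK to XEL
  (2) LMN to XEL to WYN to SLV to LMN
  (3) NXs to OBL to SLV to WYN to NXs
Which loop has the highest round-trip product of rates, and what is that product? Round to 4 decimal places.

(1) 4.659 × 0.1869 × 0.8962 × 1.293 = 1.00903
(2) 0.2211 × 1.177 × 2.045 × 2.112 = 1.12396
(3) 1.243 × 2.026 × 0.4863 × 0.7448 = 0.91213
Highest is cycle (2) at 1.1240 (>1, arbitrage).

1.1240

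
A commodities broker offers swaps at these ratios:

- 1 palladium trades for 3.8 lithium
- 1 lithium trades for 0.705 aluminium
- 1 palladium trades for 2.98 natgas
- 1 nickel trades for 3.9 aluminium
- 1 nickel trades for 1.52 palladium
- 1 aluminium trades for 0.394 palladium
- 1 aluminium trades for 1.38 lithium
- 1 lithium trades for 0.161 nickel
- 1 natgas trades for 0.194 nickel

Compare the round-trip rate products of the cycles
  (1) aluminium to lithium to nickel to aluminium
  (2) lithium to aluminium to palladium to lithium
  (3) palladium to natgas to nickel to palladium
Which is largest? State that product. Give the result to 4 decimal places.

(1) 1.38 × 0.161 × 3.9 = 0.86650
(2) 0.705 × 0.394 × 3.8 = 1.05553
(3) 2.98 × 0.194 × 1.52 = 0.87874
Highest is cycle (2) at 1.0555 (>1, arbitrage).

1.0555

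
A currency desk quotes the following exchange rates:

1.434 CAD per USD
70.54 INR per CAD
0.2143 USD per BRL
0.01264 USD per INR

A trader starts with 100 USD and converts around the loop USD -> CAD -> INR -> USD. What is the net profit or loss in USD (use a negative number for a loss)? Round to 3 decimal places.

27.859

100 USD × 1.434 = 143.4 CAD
143.4 CAD × 70.54 = 10115.436 INR
10115.436 INR × 0.01264 = 127.85911104 USD
Net change: 127.85911104 − 100 = 27.85911104 USD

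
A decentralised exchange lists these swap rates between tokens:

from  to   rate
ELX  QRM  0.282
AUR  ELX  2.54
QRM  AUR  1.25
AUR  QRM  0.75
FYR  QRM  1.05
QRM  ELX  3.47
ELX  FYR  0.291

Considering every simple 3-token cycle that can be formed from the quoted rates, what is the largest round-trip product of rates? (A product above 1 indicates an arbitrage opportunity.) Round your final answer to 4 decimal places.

FYR→QRM→ELX→FYR: 1.05 × 3.47 × 0.291 = 1.06026
ELX→QRM→AUR→ELX: 0.282 × 1.25 × 2.54 = 0.89535
Maximum is FYR→QRM→ELX→FYR at 1.0603; arbitrage exists.

1.0603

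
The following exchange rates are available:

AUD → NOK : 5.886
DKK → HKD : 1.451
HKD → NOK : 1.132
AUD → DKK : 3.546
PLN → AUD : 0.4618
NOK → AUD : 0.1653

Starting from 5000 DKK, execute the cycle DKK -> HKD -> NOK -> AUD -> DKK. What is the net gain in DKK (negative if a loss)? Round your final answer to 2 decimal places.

-186.12

5000 DKK × 1.451 = 7255 HKD
7255 HKD × 1.132 = 8212.66 NOK
8212.66 NOK × 0.1653 = 1357.552698 AUD
1357.552698 AUD × 3.546 = 4813.881867108 DKK
Net change: 4813.881867108 − 5000 = -186.118132892 DKK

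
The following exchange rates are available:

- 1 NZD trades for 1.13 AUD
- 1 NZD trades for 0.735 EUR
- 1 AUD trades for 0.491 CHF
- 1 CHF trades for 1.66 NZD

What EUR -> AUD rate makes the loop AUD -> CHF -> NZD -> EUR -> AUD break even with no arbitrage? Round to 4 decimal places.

1.6693

Known legs of the cycle: 0.491 × 1.66 × 0.735 = 0.5990691
For no arbitrage the full-cycle product must be 1, so the missing rate is 1 / 0.5990691 ≈ 1.669257.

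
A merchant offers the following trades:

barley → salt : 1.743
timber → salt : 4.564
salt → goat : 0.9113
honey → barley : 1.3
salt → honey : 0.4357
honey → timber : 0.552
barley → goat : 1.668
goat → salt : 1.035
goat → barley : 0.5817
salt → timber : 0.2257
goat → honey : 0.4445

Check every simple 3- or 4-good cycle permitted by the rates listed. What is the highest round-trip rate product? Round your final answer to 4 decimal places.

1.0977

salt→honey→timber→salt: 0.4357 × 0.552 × 4.564 = 1.09767
goat→honey→timber→salt→goat: 0.4445 × 0.552 × 4.564 × 0.9113 = 1.02051
salt→honey→barley→salt: 0.4357 × 1.3 × 1.743 = 0.98725
goat→salt→honey→barley→goat: 1.035 × 0.4357 × 1.3 × 1.668 = 0.97784
goat→honey→barley→goat: 0.4445 × 1.3 × 1.668 = 0.96385
goat→barley→salt→goat: 0.5817 × 1.743 × 0.9113 = 0.92397
goat→honey→barley→salt→goat: 0.4445 × 1.3 × 1.743 × 0.9113 = 0.91785
Maximum is salt→honey→timber→salt at 1.0977; arbitrage exists.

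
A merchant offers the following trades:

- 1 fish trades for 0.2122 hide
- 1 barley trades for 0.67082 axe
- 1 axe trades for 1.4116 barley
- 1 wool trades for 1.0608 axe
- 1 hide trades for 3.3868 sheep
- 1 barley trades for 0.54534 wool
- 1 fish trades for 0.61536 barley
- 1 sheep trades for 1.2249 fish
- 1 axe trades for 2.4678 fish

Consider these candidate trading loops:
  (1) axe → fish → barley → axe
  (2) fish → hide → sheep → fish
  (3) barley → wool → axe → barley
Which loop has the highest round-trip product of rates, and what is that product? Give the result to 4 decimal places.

(1) 2.4678 × 0.61536 × 0.67082 = 1.01870
(2) 0.2122 × 3.3868 × 1.2249 = 0.88031
(3) 0.54534 × 1.0608 × 1.4116 = 0.81661
Highest is cycle (1) at 1.0187 (>1, arbitrage).

1.0187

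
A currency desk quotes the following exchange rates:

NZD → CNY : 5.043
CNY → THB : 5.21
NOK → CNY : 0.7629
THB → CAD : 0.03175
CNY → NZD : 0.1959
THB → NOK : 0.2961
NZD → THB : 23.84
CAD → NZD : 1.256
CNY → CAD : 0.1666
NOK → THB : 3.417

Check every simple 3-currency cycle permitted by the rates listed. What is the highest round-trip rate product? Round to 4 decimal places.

1.1769

CNY→THB→NOK→CNY: 5.21 × 0.2961 × 0.7629 = 1.17691
CAD→NZD→CNY→CAD: 1.256 × 5.043 × 0.1666 = 1.05525
CAD→NZD→THB→CAD: 1.256 × 23.84 × 0.03175 = 0.95069
Maximum is CNY→THB→NOK→CNY at 1.1769; arbitrage exists.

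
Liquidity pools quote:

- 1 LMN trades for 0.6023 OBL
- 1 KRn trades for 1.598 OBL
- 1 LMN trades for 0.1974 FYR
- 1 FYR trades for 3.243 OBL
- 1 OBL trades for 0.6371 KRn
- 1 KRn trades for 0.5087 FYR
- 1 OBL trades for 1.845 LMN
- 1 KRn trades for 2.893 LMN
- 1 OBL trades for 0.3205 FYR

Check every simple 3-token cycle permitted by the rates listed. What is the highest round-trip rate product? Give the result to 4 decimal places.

OBL→LMN→FYR→OBL: 1.845 × 0.1974 × 3.243 = 1.18111
OBL→KRn→LMN→OBL: 0.6371 × 2.893 × 0.6023 = 1.11012
OBL→KRn→FYR→OBL: 0.6371 × 0.5087 × 3.243 = 1.05103
Maximum is OBL→LMN→FYR→OBL at 1.1811; arbitrage exists.

1.1811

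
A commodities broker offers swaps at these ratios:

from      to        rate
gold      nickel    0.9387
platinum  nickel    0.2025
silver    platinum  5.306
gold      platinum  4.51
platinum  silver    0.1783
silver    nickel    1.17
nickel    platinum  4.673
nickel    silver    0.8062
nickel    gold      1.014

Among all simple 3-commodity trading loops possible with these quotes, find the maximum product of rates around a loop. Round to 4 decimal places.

0.9748

nickel→platinum→silver→nickel: 4.673 × 0.1783 × 1.17 = 0.97484
nickel→gold→platinum→nickel: 1.014 × 4.51 × 0.2025 = 0.92606
nickel→silver→platinum→nickel: 0.8062 × 5.306 × 0.2025 = 0.86623
Maximum is nickel→platinum→silver→nickel at 0.9748; no arbitrage — every cycle loses value.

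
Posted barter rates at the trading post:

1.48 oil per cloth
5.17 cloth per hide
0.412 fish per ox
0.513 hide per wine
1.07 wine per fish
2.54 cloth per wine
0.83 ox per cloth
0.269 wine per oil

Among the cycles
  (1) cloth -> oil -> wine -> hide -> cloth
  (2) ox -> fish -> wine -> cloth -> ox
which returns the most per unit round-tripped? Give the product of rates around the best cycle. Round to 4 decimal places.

1.0559

(1) 1.48 × 0.269 × 0.513 × 5.17 = 1.05590
(2) 0.412 × 1.07 × 2.54 × 0.83 = 0.92938
Highest is cycle (1) at 1.0559 (>1, arbitrage).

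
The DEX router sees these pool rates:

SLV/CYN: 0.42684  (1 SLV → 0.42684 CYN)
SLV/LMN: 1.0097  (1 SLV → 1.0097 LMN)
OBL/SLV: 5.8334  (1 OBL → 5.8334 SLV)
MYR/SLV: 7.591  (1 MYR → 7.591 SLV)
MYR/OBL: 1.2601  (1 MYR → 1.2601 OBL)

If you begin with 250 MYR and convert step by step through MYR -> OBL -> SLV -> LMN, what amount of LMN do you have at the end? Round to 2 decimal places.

250 MYR × 1.2601 = 315.025 OBL
315.025 OBL × 5.8334 = 1837.666835 SLV
1837.666835 SLV × 1.0097 = 1855.4922032995 LMN

1855.49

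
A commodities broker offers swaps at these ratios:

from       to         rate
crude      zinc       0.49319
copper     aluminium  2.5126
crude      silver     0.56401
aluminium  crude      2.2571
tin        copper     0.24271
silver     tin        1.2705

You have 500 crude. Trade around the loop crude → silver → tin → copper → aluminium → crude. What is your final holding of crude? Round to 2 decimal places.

500 crude × 0.56401 = 282.005 silver
282.005 silver × 1.2705 = 358.2873525 tin
358.2873525 tin × 0.24271 = 86.959923325275 copper
86.959923325275 copper × 2.5126 = 218.495503347085965 aluminium
218.495503347085965 aluminium × 2.2571 = 493.1662006047077316015 crude

493.17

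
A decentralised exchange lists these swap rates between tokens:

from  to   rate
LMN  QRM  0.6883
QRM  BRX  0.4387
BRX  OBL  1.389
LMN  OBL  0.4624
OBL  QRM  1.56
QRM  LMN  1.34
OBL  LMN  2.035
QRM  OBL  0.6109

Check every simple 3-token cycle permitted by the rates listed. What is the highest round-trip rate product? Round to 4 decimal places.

0.9666

QRM→LMN→OBL→QRM: 1.34 × 0.4624 × 1.56 = 0.96660
BRX→OBL→QRM→BRX: 1.389 × 1.56 × 0.4387 = 0.95059
QRM→OBL→LMN→QRM: 0.6109 × 2.035 × 0.6883 = 0.85568
Maximum is QRM→LMN→OBL→QRM at 0.9666; no arbitrage — every cycle loses value.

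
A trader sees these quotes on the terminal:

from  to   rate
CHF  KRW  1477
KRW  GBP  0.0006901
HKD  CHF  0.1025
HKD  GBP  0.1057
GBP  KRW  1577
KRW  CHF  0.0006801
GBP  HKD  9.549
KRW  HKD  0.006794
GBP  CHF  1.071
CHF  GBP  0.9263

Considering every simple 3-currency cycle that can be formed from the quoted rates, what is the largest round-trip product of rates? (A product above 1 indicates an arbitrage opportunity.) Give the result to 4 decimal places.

GBP→KRW→HKD→GBP: 1577 × 0.006794 × 0.1057 = 1.13248
CHF→KRW→GBP→CHF: 1477 × 0.0006901 × 1.071 = 1.09165
CHF→KRW→HKD→CHF: 1477 × 0.006794 × 0.1025 = 1.02856
CHF→GBP→KRW→CHF: 0.9263 × 1577 × 0.0006801 = 0.99347
CHF→GBP→HKD→CHF: 0.9263 × 9.549 × 0.1025 = 0.90664
Maximum is GBP→KRW→HKD→GBP at 1.1325; arbitrage exists.

1.1325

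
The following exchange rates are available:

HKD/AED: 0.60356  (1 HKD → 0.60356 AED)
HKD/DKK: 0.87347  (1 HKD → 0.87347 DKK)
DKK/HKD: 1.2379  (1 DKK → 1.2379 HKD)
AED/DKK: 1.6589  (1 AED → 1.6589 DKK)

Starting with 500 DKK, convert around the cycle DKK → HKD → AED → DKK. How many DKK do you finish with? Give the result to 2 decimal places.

500 DKK × 1.2379 = 618.95 HKD
618.95 HKD × 0.60356 = 373.573462 AED
373.573462 AED × 1.6589 = 619.7210161118 DKK

619.72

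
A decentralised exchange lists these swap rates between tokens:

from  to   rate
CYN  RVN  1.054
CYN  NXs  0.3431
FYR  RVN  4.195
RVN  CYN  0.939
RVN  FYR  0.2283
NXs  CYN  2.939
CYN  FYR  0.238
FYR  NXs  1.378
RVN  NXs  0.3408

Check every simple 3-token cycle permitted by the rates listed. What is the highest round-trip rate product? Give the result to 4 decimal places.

CYN→RVN→NXs→CYN: 1.054 × 0.3408 × 2.939 = 1.05570
CYN→FYR→NXs→CYN: 0.238 × 1.378 × 2.939 = 0.96389
CYN→FYR→RVN→CYN: 0.238 × 4.195 × 0.939 = 0.93751
Maximum is CYN→RVN→NXs→CYN at 1.0557; arbitrage exists.

1.0557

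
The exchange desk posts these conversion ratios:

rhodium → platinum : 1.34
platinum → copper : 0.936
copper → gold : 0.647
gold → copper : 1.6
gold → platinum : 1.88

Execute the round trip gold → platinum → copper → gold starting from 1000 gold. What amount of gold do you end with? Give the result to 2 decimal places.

1138.51

1000 gold × 1.88 = 1880 platinum
1880 platinum × 0.936 = 1759.68 copper
1759.68 copper × 0.647 = 1138.51296 gold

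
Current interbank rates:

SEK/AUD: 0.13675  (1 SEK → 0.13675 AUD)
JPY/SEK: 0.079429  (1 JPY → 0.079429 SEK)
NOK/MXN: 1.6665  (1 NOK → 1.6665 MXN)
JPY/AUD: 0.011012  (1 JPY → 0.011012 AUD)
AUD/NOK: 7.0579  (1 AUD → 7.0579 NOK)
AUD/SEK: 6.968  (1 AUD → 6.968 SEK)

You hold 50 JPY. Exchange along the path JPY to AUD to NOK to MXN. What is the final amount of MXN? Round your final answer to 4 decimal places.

50 JPY × 0.011012 = 0.5506 AUD
0.5506 AUD × 7.0579 = 3.88607974 NOK
3.88607974 NOK × 1.6665 = 6.47615188671 MXN

6.4762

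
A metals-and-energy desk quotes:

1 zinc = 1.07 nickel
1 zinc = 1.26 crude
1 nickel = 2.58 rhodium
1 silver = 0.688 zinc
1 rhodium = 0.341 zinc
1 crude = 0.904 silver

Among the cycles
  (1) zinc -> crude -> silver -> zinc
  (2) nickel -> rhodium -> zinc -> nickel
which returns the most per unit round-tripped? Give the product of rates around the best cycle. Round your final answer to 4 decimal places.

0.9414

(1) 1.26 × 0.904 × 0.688 = 0.78366
(2) 2.58 × 0.341 × 1.07 = 0.94136
Highest is cycle (2) at 0.9414 (≤1, no arbitrage).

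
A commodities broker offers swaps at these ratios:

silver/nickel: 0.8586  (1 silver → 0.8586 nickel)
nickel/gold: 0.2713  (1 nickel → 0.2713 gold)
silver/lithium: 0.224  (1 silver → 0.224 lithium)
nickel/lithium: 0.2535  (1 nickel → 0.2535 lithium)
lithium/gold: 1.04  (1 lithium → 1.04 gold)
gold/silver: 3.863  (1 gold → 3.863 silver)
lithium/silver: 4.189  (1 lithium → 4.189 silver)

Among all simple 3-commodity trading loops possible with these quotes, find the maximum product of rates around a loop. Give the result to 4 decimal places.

silver→nickel→lithium→silver: 0.8586 × 0.2535 × 4.189 = 0.91176
silver→lithium→gold→silver: 0.224 × 1.04 × 3.863 = 0.89992
silver→nickel→gold→silver: 0.8586 × 0.2713 × 3.863 = 0.89984
Maximum is silver→nickel→lithium→silver at 0.9118; no arbitrage — every cycle loses value.

0.9118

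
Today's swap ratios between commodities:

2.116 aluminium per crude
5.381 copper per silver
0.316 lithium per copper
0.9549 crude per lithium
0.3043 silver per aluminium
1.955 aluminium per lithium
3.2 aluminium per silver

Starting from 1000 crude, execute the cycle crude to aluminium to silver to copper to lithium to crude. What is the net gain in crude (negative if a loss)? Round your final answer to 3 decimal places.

45.504

1000 crude × 2.116 = 2116 aluminium
2116 aluminium × 0.3043 = 643.8988 silver
643.8988 silver × 5.381 = 3464.8194428 copper
3464.8194428 copper × 0.316 = 1094.8829439248 lithium
1094.8829439248 lithium × 0.9549 = 1045.50372315379152 crude
Net change: 1045.50372315379152 − 1000 = 45.50372315379152 crude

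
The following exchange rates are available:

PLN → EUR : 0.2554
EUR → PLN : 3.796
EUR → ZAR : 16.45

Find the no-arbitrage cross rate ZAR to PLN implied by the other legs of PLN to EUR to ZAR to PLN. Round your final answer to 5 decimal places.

0.23802

Known legs of the cycle: 0.2554 × 16.45 = 4.20133
For no arbitrage the full-cycle product must be 1, so the missing rate is 1 / 4.20133 ≈ 0.2380199.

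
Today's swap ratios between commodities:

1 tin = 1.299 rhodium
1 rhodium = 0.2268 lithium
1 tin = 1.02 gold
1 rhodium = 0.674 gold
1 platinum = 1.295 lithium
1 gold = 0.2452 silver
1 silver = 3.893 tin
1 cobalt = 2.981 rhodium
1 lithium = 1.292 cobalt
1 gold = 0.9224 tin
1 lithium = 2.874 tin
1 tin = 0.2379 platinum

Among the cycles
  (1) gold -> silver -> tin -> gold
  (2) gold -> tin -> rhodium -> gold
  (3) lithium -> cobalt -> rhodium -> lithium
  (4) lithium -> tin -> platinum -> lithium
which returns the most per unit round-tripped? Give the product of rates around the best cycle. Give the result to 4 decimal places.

(1) 0.2452 × 3.893 × 1.02 = 0.97365
(2) 0.9224 × 1.299 × 0.674 = 0.80759
(3) 1.292 × 2.981 × 0.2268 = 0.87351
(4) 2.874 × 0.2379 × 1.295 = 0.88542
Highest is cycle (1) at 0.9737 (≤1, no arbitrage).

0.9737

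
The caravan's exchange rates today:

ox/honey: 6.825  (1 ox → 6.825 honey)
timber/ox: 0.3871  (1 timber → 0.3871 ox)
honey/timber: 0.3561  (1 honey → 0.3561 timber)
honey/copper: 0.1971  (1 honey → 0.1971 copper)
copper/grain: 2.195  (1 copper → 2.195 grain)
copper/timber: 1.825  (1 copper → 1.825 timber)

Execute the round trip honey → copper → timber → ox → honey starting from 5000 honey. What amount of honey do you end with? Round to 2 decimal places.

4751.66

5000 honey × 0.1971 = 985.5 copper
985.5 copper × 1.825 = 1798.5375 timber
1798.5375 timber × 0.3871 = 696.21386625 ox
696.21386625 ox × 6.825 = 4751.65963715625 honey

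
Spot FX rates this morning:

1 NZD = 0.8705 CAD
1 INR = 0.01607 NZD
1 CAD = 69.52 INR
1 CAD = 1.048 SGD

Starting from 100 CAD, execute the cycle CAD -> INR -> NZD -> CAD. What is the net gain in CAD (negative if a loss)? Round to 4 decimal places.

100 CAD × 69.52 = 6952 INR
6952 INR × 0.01607 = 111.71864 NZD
111.71864 NZD × 0.8705 = 97.25107612 CAD
Net change: 97.25107612 − 100 = -2.74892388 CAD

-2.7489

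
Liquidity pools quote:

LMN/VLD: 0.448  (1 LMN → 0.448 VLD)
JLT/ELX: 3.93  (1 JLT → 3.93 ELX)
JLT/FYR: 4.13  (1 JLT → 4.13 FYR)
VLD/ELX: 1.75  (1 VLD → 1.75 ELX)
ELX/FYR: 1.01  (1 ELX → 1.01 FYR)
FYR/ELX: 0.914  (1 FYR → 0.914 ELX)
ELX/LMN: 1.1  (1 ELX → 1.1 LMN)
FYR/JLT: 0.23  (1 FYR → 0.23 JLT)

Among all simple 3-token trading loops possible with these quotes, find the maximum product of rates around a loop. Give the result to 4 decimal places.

0.9129

FYR→JLT→ELX→FYR: 0.23 × 3.93 × 1.01 = 0.91294
LMN→VLD→ELX→LMN: 0.448 × 1.75 × 1.1 = 0.86240
Maximum is FYR→JLT→ELX→FYR at 0.9129; no arbitrage — every cycle loses value.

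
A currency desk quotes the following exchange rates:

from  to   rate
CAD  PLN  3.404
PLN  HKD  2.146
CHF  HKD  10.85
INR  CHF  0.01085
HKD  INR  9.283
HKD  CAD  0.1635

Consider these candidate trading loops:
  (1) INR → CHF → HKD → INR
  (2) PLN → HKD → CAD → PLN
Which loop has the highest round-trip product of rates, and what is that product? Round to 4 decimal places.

(1) 0.01085 × 10.85 × 9.283 = 1.09282
(2) 2.146 × 0.1635 × 3.404 = 1.19436
Highest is cycle (2) at 1.1944 (>1, arbitrage).

1.1944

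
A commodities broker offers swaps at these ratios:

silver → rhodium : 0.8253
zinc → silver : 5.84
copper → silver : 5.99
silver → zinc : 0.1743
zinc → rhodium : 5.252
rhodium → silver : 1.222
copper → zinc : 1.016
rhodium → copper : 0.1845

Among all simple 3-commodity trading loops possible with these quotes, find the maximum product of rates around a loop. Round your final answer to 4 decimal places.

1.1186

rhodium→silver→zinc→rhodium: 1.222 × 0.1743 × 5.252 = 1.11865
copper→zinc→rhodium→copper: 1.016 × 5.252 × 0.1845 = 0.98450
copper→silver→rhodium→copper: 5.99 × 0.8253 × 0.1845 = 0.91208
Maximum is rhodium→silver→zinc→rhodium at 1.1186; arbitrage exists.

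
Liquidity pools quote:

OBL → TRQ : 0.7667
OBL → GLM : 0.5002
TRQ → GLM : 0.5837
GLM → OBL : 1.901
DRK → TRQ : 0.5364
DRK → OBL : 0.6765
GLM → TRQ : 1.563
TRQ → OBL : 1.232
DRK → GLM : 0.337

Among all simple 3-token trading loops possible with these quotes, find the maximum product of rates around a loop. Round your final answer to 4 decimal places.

0.9632

TRQ→OBL→GLM→TRQ: 1.232 × 0.5002 × 1.563 = 0.96319
TRQ→GLM→OBL→TRQ: 0.5837 × 1.901 × 0.7667 = 0.85074
Maximum is TRQ→OBL→GLM→TRQ at 0.9632; no arbitrage — every cycle loses value.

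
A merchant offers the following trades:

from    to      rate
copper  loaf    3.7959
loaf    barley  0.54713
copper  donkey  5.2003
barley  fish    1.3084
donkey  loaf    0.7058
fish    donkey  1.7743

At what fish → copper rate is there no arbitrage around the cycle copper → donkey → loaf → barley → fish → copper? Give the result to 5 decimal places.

Known legs of the cycle: 5.2003 × 0.7058 × 0.54713 × 1.3084 = 2.62749026925495208
For no arbitrage the full-cycle product must be 1, so the missing rate is 1 / 2.62749026925495208 ≈ 0.3805913.

0.38059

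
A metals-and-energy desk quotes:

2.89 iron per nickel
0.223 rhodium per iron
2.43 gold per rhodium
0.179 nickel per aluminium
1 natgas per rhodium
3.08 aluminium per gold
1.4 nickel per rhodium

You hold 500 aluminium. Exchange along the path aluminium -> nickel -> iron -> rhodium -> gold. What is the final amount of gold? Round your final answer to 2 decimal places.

140.16

500 aluminium × 0.179 = 89.5 nickel
89.5 nickel × 2.89 = 258.655 iron
258.655 iron × 0.223 = 57.680065 rhodium
57.680065 rhodium × 2.43 = 140.16255795 gold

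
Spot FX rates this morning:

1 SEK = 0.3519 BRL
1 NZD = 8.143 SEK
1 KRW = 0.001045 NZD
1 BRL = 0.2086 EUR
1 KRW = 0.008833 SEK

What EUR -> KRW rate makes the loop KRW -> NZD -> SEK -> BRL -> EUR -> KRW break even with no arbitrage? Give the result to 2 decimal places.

Known legs of the cycle: 0.001045 × 8.143 × 0.3519 × 0.2086 = 0.0006246464788179
For no arbitrage the full-cycle product must be 1, so the missing rate is 1 / 0.0006246464788179 ≈ 1600.9055.

1600.91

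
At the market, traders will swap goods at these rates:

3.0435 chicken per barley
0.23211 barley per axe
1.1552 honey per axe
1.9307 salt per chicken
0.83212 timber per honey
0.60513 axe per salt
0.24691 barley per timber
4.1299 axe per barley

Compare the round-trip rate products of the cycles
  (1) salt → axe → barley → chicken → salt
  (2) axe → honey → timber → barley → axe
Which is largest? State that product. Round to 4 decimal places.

0.9802

(1) 0.60513 × 0.23211 × 3.0435 × 1.9307 = 0.82534
(2) 1.1552 × 0.83212 × 0.24691 × 4.1299 = 0.98022
Highest is cycle (2) at 0.9802 (≤1, no arbitrage).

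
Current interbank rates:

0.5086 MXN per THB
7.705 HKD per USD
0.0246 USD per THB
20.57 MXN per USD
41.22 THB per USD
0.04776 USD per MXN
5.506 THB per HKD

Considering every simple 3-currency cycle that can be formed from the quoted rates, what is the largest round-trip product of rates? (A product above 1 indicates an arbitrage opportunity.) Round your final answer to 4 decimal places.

HKD→THB→USD→HKD: 5.506 × 0.0246 × 7.705 = 1.04362
USD→THB→MXN→USD: 41.22 × 0.5086 × 0.04776 = 1.00126
Maximum is HKD→THB→USD→HKD at 1.0436; arbitrage exists.

1.0436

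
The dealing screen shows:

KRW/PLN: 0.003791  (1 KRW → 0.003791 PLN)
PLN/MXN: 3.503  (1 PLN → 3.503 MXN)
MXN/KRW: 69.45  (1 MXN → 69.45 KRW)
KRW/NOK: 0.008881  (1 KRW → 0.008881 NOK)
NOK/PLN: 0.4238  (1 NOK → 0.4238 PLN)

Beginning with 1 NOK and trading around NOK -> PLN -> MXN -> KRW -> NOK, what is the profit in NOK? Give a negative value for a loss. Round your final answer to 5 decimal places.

-0.08434

1 NOK × 0.4238 = 0.4238 PLN
0.4238 PLN × 3.503 = 1.4845714 MXN
1.4845714 MXN × 69.45 = 103.10348373 KRW
103.10348373 KRW × 0.008881 = 0.91566203900613 NOK
Net change: 0.91566203900613 − 1 = -0.08433796099387 NOK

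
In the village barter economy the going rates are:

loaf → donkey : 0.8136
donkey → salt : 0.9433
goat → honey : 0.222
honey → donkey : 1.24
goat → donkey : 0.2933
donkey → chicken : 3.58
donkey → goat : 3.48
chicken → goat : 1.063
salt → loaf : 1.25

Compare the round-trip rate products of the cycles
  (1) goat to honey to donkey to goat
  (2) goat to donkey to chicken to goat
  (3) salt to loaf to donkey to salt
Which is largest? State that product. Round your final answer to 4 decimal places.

(1) 0.222 × 1.24 × 3.48 = 0.95797
(2) 0.2933 × 3.58 × 1.063 = 1.11616
(3) 1.25 × 0.8136 × 0.9433 = 0.95934
Highest is cycle (2) at 1.1162 (>1, arbitrage).

1.1162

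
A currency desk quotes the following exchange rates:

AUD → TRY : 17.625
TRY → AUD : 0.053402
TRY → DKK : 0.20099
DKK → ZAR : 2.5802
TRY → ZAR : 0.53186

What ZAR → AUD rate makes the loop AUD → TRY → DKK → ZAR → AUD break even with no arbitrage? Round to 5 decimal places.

0.10941

Known legs of the cycle: 17.625 × 0.20099 × 2.5802 = 9.14022626475
For no arbitrage the full-cycle product must be 1, so the missing rate is 1 / 9.14022626475 ≈ 0.1094065.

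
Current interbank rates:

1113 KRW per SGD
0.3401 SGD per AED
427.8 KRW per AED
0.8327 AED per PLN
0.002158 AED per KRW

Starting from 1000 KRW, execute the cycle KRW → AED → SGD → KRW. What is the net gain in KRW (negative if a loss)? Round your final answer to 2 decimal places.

-183.13

1000 KRW × 0.002158 = 2.158 AED
2.158 AED × 0.3401 = 0.7339358 SGD
0.7339358 SGD × 1113 = 816.8705454 KRW
Net change: 816.8705454 − 1000 = -183.1294546 KRW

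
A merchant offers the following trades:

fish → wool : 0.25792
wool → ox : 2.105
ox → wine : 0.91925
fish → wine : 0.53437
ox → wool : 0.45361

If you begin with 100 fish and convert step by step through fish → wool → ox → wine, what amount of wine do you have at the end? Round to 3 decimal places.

100 fish × 0.25792 = 25.792 wool
25.792 wool × 2.105 = 54.29216 ox
54.29216 ox × 0.91925 = 49.90806808 wine

49.908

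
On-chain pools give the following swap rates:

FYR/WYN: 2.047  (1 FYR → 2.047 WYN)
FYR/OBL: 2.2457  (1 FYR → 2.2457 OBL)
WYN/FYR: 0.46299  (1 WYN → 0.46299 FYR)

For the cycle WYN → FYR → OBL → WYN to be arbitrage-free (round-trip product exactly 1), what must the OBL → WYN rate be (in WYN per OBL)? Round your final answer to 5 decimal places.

0.96178

Known legs of the cycle: 0.46299 × 2.2457 = 1.039736643
For no arbitrage the full-cycle product must be 1, so the missing rate is 1 / 1.039736643 ≈ 0.9617820.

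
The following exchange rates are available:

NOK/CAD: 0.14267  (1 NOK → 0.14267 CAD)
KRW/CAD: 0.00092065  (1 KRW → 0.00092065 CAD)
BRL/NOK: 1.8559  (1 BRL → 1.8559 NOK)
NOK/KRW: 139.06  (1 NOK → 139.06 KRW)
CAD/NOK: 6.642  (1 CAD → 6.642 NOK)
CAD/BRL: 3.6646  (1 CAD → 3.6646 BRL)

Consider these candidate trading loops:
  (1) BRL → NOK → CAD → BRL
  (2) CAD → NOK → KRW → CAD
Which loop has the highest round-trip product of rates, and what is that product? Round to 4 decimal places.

(1) 1.8559 × 0.14267 × 3.6646 = 0.97032
(2) 6.642 × 139.06 × 0.00092065 = 0.85035
Highest is cycle (1) at 0.9703 (≤1, no arbitrage).

0.9703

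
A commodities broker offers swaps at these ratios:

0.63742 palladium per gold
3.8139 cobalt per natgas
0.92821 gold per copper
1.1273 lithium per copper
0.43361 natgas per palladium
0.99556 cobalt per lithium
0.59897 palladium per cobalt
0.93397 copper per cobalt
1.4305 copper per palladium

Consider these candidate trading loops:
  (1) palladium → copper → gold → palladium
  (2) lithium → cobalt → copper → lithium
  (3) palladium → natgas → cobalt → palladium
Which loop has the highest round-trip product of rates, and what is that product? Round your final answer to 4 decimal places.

(1) 1.4305 × 0.92821 × 0.63742 = 0.84637
(2) 0.99556 × 0.93397 × 1.1273 = 1.04819
(3) 0.43361 × 3.8139 × 0.59897 = 0.99054
Highest is cycle (2) at 1.0482 (>1, arbitrage).

1.0482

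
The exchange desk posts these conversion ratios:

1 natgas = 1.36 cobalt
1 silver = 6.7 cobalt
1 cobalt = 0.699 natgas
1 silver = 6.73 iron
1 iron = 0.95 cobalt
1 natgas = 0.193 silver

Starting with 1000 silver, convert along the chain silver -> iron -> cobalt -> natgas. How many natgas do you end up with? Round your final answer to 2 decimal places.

1000 silver × 6.73 = 6730 iron
6730 iron × 0.95 = 6393.5 cobalt
6393.5 cobalt × 0.699 = 4469.0565 natgas

4469.06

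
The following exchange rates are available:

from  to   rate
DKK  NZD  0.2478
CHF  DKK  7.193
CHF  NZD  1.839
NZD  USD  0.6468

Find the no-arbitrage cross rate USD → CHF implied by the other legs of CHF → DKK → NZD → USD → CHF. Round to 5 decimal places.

Known legs of the cycle: 7.193 × 0.2478 × 0.6468 = 1.15287274872
For no arbitrage the full-cycle product must be 1, so the missing rate is 1 / 1.15287274872 ≈ 0.8673984.

0.86740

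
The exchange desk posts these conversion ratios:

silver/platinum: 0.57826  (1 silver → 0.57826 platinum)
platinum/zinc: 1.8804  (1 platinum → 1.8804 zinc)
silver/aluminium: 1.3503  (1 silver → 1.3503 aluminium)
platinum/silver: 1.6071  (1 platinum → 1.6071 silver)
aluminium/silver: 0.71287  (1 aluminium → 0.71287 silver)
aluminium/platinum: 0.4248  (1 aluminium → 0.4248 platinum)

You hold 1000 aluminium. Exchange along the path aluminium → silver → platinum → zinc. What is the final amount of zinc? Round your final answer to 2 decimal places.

775.15

1000 aluminium × 0.71287 = 712.87 silver
712.87 silver × 0.57826 = 412.2242062 platinum
412.2242062 platinum × 1.8804 = 775.14639733848 zinc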